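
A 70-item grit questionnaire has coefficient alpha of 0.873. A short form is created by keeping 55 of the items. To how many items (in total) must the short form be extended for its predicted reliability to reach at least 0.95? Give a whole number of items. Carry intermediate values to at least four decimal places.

194

First, r for the 55-item form: n = 55/70 = 0.7857, so r_55 = 0.7857·0.873/(1 + (0.7857 − 1)·0.873) = 0.8438
Length factor from the short form to reach 0.95: n' = 0.95(1 − 0.8438) / [0.8438(1 − 0.95)] ≈ 3.5172
Total items = 3.5172 × 55 = 193.45, rounded up to 194.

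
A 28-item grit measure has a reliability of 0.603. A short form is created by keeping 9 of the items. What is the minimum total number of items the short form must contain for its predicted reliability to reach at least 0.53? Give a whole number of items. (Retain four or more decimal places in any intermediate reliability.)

21

Short-form reliability: n = 9/28 = 0.3214; r_9 = n·r/(1+(n−1)r) ≈ 0.3280
Then solve for n' with r_old = 0.3280, r_target = 0.53: n' = 0.53(1 − 0.3280)/[0.3280(1 − 0.53)] = 2.3103
Total items = 2.3103 × 9 = 20.79, rounded up to 21.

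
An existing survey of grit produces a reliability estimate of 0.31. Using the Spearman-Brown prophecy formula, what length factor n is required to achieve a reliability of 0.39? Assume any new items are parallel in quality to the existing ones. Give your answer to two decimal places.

1.42

Invert Spearman-Brown to solve for n:
n = r_target (1 − r_old) / [ r_old (1 − r_target) ]
n = 0.39(1 − 0.31) / [0.31(1 − 0.39)]
  = 0.2691 / 0.1891 = 1.4231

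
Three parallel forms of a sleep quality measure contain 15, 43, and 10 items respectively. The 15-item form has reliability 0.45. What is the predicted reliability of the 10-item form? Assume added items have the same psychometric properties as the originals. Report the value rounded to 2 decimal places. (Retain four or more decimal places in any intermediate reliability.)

Only the ratio of lengths matters: n = 10/15 = 0.6667
r_{10} = n·r / (1 + (n − 1)·r) = 0.3000 / 0.8500 ≈ 0.3529

0.35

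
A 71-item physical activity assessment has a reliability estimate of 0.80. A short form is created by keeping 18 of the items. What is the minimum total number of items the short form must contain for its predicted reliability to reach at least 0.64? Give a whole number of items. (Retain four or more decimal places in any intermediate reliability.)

32

Short-form reliability: n = 18/71 = 0.2535; r_18 = n·r/(1+(n−1)r) ≈ 0.5035
Then solve for n' with r_old = 0.5035, r_target = 0.64: n' = 0.64(1 − 0.5035)/[0.5035(1 − 0.64)] = 1.7531
Total items = 1.7531 × 18 = 31.56, rounded up to 32.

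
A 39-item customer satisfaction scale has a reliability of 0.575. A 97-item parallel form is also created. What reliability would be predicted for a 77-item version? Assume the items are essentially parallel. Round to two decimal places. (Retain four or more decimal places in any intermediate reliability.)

0.73

The 97-item form is not needed; work directly from the 39-item form with n = 77/39 = 1.9744.
r_{77} = n·r / (1 + (n − 1)·r) = 1.1353 / 1.5603 ≈ 0.7276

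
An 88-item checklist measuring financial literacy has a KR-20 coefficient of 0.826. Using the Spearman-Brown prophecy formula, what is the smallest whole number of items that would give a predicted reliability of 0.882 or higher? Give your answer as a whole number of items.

139

Rearranging the Spearman-Brown formula for n,
n = r_target (1 − r_old) / [ r_old (1 − r_target) ]
n = 0.882 × (1 − 0.826) / [ 0.826 × (1 − 0.882) ]
n = 0.153468 / 0.097468 ≈ 1.5745
Items needed = n × 88 = 1.5745 × 88 ≈ 138.56 → round up to 139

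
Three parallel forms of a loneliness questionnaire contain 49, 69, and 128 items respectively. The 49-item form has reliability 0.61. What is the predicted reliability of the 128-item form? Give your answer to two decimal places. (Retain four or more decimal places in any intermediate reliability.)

0.80

The 69-item form is not needed; work directly from the 49-item form with n = 128/49 = 2.6122.
r_{128} = n·r / (1 + (n − 1)·r) = 1.5934 / 1.9834 ≈ 0.8034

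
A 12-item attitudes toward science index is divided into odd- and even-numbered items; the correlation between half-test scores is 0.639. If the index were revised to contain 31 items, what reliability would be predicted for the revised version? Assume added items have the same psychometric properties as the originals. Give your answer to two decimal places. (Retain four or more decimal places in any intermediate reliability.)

Spearman-Brown correction (n = 2): r_full = 2·0.639/(1 + 0.639) = 0.7797
Then adjust to 31 items: n = 31/12 = 2.5833
r_new = n·r_full / (1 + (n − 1)·r_full) = 2.0142 / 2.2345 ≈ 0.9014

0.90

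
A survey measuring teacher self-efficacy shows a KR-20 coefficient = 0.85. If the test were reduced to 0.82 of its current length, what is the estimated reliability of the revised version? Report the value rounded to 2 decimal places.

0.82

r_new = 0.82·0.85 / [1 + (0.82 − 1)·0.85]
r_new = 0.6970 / 0.8470 ≈ 0.8229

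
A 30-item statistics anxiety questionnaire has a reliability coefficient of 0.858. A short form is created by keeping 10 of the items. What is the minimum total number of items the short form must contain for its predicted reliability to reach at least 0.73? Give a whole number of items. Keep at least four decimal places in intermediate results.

14

Short-form reliability: n = 10/30 = 0.3333; r_10 = n·r/(1+(n−1)r) ≈ 0.6682
Length factor from the short form to reach 0.73: n' = 0.73(1 − 0.6682) / [0.6682(1 − 0.73)] ≈ 1.3425
Total items = 1.3425 × 10 = 13.43, rounded up to 14.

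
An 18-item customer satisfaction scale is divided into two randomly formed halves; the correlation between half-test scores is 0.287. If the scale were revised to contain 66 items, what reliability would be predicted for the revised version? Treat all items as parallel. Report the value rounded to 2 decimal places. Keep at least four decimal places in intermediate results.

First correct the split-half correlation to full-test reliability: r_full = 2 × 0.287 / (1 + 0.287) ≈ 0.4460
Length factor from 18 to 66 items: n = 66/18 = 3.6667
r_new = n·r_full / (1 + (n − 1)·r_full) = 1.6353 / 2.1893 ≈ 0.7470

0.75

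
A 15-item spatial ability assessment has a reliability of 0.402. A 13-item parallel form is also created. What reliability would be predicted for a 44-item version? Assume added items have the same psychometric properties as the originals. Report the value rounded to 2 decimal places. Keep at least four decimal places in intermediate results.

Only the ratio of lengths matters: n = 44/15 = 2.9333
r_{44} = n·r / (1 + (n − 1)·r) = 1.1792 / 1.7772 ≈ 0.6635

0.66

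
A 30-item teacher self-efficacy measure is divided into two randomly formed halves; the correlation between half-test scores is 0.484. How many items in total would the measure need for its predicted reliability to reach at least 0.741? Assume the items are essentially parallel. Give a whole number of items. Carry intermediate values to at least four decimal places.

Corrected full-test reliability: r_full = 2 × 0.484 / (1 + 0.484) ≈ 0.6523
Solve Spearman-Brown for n: n = 0.741(1 − 0.6523) / [0.6523(1 − 0.741)] = 1.5250
Required items = 1.5250 × 30 = 45.75, so 46 items.

46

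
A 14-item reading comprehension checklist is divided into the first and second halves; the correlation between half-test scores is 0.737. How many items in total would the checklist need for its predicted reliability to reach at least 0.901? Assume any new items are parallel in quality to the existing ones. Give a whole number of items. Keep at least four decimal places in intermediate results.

r_full = 2(0.737)/(1 + 0.737) = 0.8486
n = r_tgt(1 − r_full) / [r_full(1 − r_tgt)] = 0.901 × 0.1514 / (0.8486 × 0.099) ≈ 1.6237
Items = 1.6237 × 14 ≈ 22.73 → 23

23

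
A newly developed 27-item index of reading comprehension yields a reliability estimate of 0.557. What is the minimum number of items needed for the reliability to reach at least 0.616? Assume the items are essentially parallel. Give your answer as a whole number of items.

35

Spearman-Brown solved for the length factor n:
n = r*(1 − r) / [ r (1 − r*) ]
n = 0.616 × (1 − 0.557) / [ 0.557 × (1 − 0.616) ]
n = 0.272888 / 0.213888 ≈ 1.2758
So the test needs 1.2758 × 27 ≈ 34.45 items; rounding up, 35.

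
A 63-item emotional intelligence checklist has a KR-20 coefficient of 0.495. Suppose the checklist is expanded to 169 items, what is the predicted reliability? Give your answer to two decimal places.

0.72

The new length is 169/63 = 2.6825 times the old.
r_new = 2.6825·0.495 / [1 + (2.6825 − 1)·0.495]
r_new = 1.3278 / 1.8328 ≈ 0.7245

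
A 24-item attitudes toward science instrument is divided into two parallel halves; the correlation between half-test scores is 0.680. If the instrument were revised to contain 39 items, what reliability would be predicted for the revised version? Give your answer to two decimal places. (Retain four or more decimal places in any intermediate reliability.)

Spearman-Brown correction (n = 2): r_full = 2·0.680/(1 + 0.680) = 0.8095
Length factor from 24 to 39 items: n = 39/24 = 1.6250
r_new = n·r_full / (1 + (n − 1)·r_full) = 1.3154 / 1.5059 ≈ 0.8735

0.87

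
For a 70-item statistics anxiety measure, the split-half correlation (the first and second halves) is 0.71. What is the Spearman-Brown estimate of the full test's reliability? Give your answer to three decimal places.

0.830

The full test is twice the length of either half (n = 2).
r_full = 2r_hh / (1 + r_hh) = 2 × 0.71 / (1 + 0.71)
r_full = 1.4200 / 1.7100 ≈ 0.8304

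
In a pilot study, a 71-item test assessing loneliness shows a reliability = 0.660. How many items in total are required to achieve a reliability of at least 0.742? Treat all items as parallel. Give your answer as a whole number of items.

n = 0.742 × (1 − 0.660) / [ 0.660 × (1 − 0.742) ]
  = 0.252280 / 0.170280 = 1.4816
1.4816 × 71 = 105.19 → 106 items

106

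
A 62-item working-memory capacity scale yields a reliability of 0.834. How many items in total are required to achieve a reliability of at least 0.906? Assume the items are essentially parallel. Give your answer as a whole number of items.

119

n = 0.906(1 − 0.834) / [0.834(1 − 0.906)]
n = 0.150396 / 0.078396 ≈ 1.9184
Items needed = n × 62 = 1.9184 × 62 ≈ 118.94 → round up to 119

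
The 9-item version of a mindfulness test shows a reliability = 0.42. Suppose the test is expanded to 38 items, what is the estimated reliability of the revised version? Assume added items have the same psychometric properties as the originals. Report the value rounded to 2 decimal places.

The new length is 38/9 = 4.2222 times the old.
r_new = (4.2222 × 0.42) / (1 + (4.2222 − 1) × 0.42)
r_new = 1.7733 / 2.3533 ≈ 0.7535

0.75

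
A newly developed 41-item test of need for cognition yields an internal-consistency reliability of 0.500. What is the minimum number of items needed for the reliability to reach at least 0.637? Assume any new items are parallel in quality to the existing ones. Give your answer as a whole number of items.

Invert Spearman-Brown to solve for n:
n = r_target (1 − r_old) / [ r_old (1 − r_target) ]
n = 0.637(1 − 0.500) / [0.500(1 − 0.637)]
  = 0.318500 / 0.181500 = 1.7548
Items needed = n × 41 = 1.7548 × 41 ≈ 71.95 → round up to 72

72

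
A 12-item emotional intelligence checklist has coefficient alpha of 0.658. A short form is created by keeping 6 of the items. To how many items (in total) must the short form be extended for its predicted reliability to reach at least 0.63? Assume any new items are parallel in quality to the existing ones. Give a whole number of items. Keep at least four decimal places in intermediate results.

First, r for the 6-item form: n = 6/12 = 0.5000, so r_6 = 0.5000·0.658/(1 + (0.5000 − 1)·0.658) = 0.4903
Length factor from the short form to reach 0.63: n' = 0.63(1 − 0.4903) / [0.4903(1 − 0.63)] ≈ 1.7701
Items = 1.7701 × 6 ≈ 10.62 → 11

11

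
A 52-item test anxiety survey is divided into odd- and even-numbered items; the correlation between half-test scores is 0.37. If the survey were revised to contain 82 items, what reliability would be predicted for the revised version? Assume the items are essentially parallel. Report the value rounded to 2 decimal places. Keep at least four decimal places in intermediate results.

0.65

Spearman-Brown correction (n = 2): r_full = 2·0.37/(1 + 0.37) = 0.5401
Then adjust to 82 items: n = 82/52 = 1.5769
r_new = n·r_full / (1 + (n − 1)·r_full) = 0.8517 / 1.3116 ≈ 0.6494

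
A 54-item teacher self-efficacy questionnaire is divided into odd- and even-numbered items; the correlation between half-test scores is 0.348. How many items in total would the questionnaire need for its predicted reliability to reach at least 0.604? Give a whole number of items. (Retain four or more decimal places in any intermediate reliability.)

78

Corrected full-test reliability: r_full = 2 × 0.348 / (1 + 0.348) ≈ 0.5163
n = r_tgt(1 − r_full) / [r_full(1 − r_tgt)] = 0.604 × 0.4837 / (0.5163 × 0.396) ≈ 1.4289
Required items = 1.4289 × 54 = 77.16, so 78 items.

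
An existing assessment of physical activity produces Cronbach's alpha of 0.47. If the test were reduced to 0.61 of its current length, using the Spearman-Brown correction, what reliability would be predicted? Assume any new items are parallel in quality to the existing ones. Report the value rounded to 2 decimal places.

r_new = 0.61·0.47 / [1 + (0.61 − 1)·0.47]
r_new = 0.2867 / 0.8167 ≈ 0.3510

0.35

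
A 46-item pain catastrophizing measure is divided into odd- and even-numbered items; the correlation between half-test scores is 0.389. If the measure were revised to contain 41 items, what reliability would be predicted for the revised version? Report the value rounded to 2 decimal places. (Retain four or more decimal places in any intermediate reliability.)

0.53

Spearman-Brown correction (n = 2): r_full = 2·0.389/(1 + 0.389) = 0.5601
Length factor from 46 to 41 items: n = 41/46 = 0.8913
r_new = n·r_full / (1 + (n − 1)·r_full) = 0.4992 / 0.9391 ≈ 0.5316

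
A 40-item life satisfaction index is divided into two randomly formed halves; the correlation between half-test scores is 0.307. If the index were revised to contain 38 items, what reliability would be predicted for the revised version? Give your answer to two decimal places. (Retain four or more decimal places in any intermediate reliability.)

0.46

Full-test reliability from the split-half r: r_full = 2(0.307)/(1 + 0.307) = 0.4698
Then adjust to 38 items: n = 38/40 = 0.9500
r_new = n·r_full / (1 + (n − 1)·r_full) = 0.4463 / 0.9765 ≈ 0.4570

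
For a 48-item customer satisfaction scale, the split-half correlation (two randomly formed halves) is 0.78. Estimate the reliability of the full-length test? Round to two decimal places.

0.88

Each half is half the length of the full test, so the full test is n = 2 times a half.
r_full = 2r_hh / (1 + r_hh) = 2 × 0.78 / (1 + 0.78)
       = 1.5600 / 1.7800 = 0.8764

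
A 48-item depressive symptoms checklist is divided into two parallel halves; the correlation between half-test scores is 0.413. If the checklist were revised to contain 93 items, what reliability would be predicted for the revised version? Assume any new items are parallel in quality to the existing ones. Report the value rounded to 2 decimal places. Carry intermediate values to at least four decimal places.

First correct the split-half correlation to full-test reliability: r_full = 2 × 0.413 / (1 + 0.413) ≈ 0.5846
Then adjust to 93 items: n = 93/48 = 1.9375
r_new = n·r_full / (1 + (n − 1)·r_full) = 1.1327 / 1.5481 ≈ 0.7317

0.73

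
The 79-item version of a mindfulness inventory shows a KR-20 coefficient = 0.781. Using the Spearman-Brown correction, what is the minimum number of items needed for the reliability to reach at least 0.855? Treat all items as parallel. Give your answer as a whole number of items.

131

n = 0.855(1 − 0.781) / [0.781(1 − 0.855)]
  = 0.187245 / 0.113245 = 1.6535
Items needed = n × 79 = 1.6535 × 79 ≈ 130.63 → round up to 131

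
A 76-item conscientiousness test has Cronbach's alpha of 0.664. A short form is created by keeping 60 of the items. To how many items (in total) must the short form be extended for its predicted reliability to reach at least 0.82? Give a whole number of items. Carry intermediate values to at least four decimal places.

Short-form reliability: n = 60/76 = 0.7895; r_60 = n·r/(1+(n−1)r) ≈ 0.6094
Length factor from the short form to reach 0.82: n' = 0.82(1 − 0.6094) / [0.6094(1 − 0.82)] ≈ 2.9199
Items = 2.9199 × 60 ≈ 175.19 → 176

176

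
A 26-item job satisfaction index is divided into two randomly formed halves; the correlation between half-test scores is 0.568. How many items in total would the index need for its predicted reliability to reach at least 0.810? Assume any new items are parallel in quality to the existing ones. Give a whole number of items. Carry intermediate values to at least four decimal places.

Corrected full-test reliability: r_full = 2 × 0.568 / (1 + 0.568) ≈ 0.7245
n = r_tgt(1 − r_full) / [r_full(1 − r_tgt)] = 0.810 × 0.2755 / (0.7245 × 0.190) ≈ 1.6211
Items = 1.6211 × 26 ≈ 42.15 → 43

43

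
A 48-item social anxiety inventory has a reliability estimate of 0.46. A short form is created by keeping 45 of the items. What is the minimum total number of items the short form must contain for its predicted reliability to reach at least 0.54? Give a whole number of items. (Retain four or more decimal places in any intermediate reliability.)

Short-form reliability: n = 45/48 = 0.9375; r_45 = n·r/(1+(n−1)r) ≈ 0.4440
Length factor from the short form to reach 0.54: n' = 0.54(1 − 0.4440) / [0.4440(1 − 0.54)] ≈ 1.4700
Total items = 1.4700 × 45 = 66.15, rounded up to 67.

67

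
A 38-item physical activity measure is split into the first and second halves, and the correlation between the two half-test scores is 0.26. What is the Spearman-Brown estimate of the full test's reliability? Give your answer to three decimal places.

r_full = 2r_hh / (1 + r_hh) = 2 × 0.26 / (1 + 0.26)
       = 0.5200 / 1.2600 = 0.4127

0.413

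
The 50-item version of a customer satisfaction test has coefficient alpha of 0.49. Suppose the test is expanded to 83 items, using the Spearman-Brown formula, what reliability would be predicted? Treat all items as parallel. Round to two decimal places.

n = 83/50 = 1.66
r_new = 1.66·0.49 / [1 + (1.66 − 1)·0.49]
     = 0.8134 / 1.3234 = 0.6146

0.61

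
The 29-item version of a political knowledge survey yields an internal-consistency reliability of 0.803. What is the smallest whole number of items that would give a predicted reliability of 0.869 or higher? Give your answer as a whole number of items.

48

Invert Spearman-Brown to solve for n:
n = r_target (1 − r_old) / [ r_old (1 − r_target) ]
n = [0.869 × 0.197] / [0.803 × 0.131]
  = 0.171193 / 0.105193 = 1.6274
So the test needs 1.6274 × 29 ≈ 47.19 items; rounding up, 48.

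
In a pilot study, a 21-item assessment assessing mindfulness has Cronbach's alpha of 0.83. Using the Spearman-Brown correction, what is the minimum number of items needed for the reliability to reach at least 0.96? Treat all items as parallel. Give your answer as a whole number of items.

104

n = 0.96 × (1 − 0.83) / [ 0.83 × (1 − 0.96) ]
n = 0.1632 / 0.0332 ≈ 4.9157
4.9157 × 21 = 103.23 → 104 items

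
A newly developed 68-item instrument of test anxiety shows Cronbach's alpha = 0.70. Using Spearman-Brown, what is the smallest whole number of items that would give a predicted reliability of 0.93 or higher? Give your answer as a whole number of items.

Invert Spearman-Brown to solve for n:
n = r*(1 − r) / [ r (1 − r*) ]
n = 0.93 × (1 − 0.70) / [ 0.70 × (1 − 0.93) ]
n = 0.2790 / 0.0490 ≈ 5.6939
5.6939 × 68 = 387.19 → 388 items

388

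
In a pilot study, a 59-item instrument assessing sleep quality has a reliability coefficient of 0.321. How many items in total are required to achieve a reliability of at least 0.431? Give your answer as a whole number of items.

n = 0.431(1 − 0.321) / [0.321(1 − 0.431)]
  = 0.292649 / 0.182649 = 1.6022
So the test needs 1.6022 × 59 ≈ 94.53 items; rounding up, 95.

95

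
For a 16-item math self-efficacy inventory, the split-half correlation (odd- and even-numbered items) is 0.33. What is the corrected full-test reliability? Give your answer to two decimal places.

0.50

Apply the Spearman-Brown correction with n = 2:
r_full = 2r_hh / (1 + r_hh) = 2 × 0.33 / (1 + 0.33)
r_full = 0.6600 / 1.3300 ≈ 0.4962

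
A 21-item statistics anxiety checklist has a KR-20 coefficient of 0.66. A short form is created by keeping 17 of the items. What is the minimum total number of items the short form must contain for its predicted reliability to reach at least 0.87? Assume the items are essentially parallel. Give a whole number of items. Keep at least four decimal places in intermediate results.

73

First, r for the 17-item form: n = 17/21 = 0.8095, so r_17 = 0.8095·0.66/(1 + (0.8095 − 1)·0.66) = 0.6111
Length factor from the short form to reach 0.87: n' = 0.87(1 − 0.6111) / [0.6111(1 − 0.87)] ≈ 4.2589
Items = 4.2589 × 17 ≈ 72.40 → 73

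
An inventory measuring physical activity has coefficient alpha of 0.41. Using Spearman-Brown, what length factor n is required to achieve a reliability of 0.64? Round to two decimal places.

2.56

Invert Spearman-Brown to solve for n:
n = r_target (1 − r_old) / [ r_old (1 − r_target) ]
n = [0.64 × 0.59] / [0.41 × 0.36]
  = 0.3776 / 0.1476 = 2.5583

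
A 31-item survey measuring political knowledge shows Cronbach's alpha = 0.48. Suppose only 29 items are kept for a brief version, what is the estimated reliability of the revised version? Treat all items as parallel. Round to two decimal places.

0.46

n = 29/31 = 0.9355
Spearman-Brown: r_new = n·r / (1 + (n − 1)·r)
r_new = 0.9355·0.48 / [1 + (0.9355 − 1)·0.48]
r_new = 0.4490 / 0.9690 ≈ 0.4634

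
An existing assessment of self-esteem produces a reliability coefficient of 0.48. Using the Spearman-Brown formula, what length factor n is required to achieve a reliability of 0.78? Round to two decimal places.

3.84

Rearranging the Spearman-Brown formula for n,
n = r*(1 − r) / [ r (1 − r*) ]
n = 0.78 × (1 − 0.48) / [ 0.48 × (1 − 0.78) ]
  = 0.4056 / 0.1056 = 3.8409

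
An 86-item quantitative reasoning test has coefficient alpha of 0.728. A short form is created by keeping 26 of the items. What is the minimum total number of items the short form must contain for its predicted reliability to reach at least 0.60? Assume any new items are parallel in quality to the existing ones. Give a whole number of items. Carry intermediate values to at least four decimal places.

First, r for the 26-item form: n = 26/86 = 0.3023, so r_26 = 0.3023·0.728/(1 + (0.3023 − 1)·0.728) = 0.4472
Then solve for n' with r_old = 0.4472, r_target = 0.60: n' = 0.60(1 − 0.4472)/[0.4472(1 − 0.60)] = 1.8542
Total items = 1.8542 × 26 = 48.21, rounded up to 49.

49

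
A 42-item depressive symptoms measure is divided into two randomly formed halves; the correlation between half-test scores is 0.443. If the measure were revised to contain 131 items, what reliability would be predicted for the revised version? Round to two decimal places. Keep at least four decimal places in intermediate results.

Spearman-Brown correction (n = 2): r_full = 2·0.443/(1 + 0.443) = 0.6140
Then adjust to 131 items: n = 131/42 = 3.1190
r_new = n·r_full / (1 + (n − 1)·r_full) = 1.9151 / 2.3011 ≈ 0.8323

0.83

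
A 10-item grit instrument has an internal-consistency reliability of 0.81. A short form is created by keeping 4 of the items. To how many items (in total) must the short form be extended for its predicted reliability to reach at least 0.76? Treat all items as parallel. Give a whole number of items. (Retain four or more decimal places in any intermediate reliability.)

First, r for the 4-item form: n = 4/10 = 0.4000, so r_4 = 0.4000·0.81/(1 + (0.4000 − 1)·0.81) = 0.6304
Length factor from the short form to reach 0.76: n' = 0.76(1 − 0.6304) / [0.6304(1 − 0.76)] ≈ 1.8566
Items = 1.8566 × 4 ≈ 7.43 → 8

8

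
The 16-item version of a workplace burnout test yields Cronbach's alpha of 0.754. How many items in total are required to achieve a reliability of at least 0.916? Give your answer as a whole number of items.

57

n = 0.916(1 − 0.754) / [0.754(1 − 0.916)]
  = 0.225336 / 0.063336 = 3.5578
So the test needs 3.5578 × 16 ≈ 56.92 items; rounding up, 57.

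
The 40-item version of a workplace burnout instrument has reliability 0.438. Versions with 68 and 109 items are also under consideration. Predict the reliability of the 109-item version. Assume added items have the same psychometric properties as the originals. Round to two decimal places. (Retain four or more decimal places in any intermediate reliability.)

0.68

Only the ratio of lengths matters: n = 109/40 = 2.7250
r_{109} = n·r / (1 + (n − 1)·r) = 1.1936 / 1.7555 ≈ 0.6799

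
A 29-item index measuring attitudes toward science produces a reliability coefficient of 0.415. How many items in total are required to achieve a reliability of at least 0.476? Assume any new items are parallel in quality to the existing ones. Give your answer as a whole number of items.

38

Rearranging the Spearman-Brown formula for n,
n = r*(1 − r) / [ r (1 − r*) ]
n = [0.476 × 0.585] / [0.415 × 0.524]
n = 0.278460 / 0.217460 ≈ 1.2805
So the test needs 1.2805 × 29 ≈ 37.13 items; rounding up, 38.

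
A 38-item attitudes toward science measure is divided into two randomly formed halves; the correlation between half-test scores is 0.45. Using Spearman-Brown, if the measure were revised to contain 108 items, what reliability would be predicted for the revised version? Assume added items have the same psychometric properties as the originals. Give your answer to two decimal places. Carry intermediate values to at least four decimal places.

0.82

Full-test reliability from the split-half r: r_full = 2(0.45)/(1 + 0.45) = 0.6207
Then adjust to 108 items: n = 108/38 = 2.8421
r_new = n·r_full / (1 + (n − 1)·r_full) = 1.7641 / 2.1434 ≈ 0.8230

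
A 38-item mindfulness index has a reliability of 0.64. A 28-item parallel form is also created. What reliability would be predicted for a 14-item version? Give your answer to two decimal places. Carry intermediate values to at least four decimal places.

0.40

The 28-item form is not needed; work directly from the 38-item form with n = 14/38 = 0.3684.
r_{14} = n·r / (1 + (n − 1)·r) = 0.2358 / 0.5958 ≈ 0.3958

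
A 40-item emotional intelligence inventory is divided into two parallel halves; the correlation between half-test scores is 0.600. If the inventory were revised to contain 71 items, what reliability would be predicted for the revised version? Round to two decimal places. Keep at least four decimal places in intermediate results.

0.84

Full-test reliability from the split-half r: r_full = 2(0.600)/(1 + 0.600) = 0.7500
Then adjust to 71 items: n = 71/40 = 1.7750
r_new = n·r_full / (1 + (n − 1)·r_full) = 1.3312 / 1.5812 ≈ 0.8419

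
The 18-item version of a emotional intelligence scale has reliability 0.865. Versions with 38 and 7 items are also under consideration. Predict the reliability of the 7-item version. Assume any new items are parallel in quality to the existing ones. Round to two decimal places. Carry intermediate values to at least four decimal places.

0.71

Only the ratio of lengths matters: n = 7/18 = 0.3889
r_{7} = n·r / (1 + (n − 1)·r) = 0.3364 / 0.4714 ≈ 0.7136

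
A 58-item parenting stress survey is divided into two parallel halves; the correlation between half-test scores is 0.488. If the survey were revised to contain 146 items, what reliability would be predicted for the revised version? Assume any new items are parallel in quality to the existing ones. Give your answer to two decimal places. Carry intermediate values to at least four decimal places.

0.83

Full-test reliability from the split-half r: r_full = 2(0.488)/(1 + 0.488) = 0.6559
Length factor from 58 to 146 items: n = 146/58 = 2.5172
r_new = n·r_full / (1 + (n − 1)·r_full) = 1.6510 / 1.9951 ≈ 0.8275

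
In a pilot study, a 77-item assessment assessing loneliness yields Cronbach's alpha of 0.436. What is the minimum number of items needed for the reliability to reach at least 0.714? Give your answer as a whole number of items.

Invert Spearman-Brown to solve for n:
n = r*(1 − r) / [ r (1 − r*) ]
n = 0.714 × (1 − 0.436) / [ 0.436 × (1 − 0.714) ]
n = 0.402696 / 0.124696 ≈ 3.2294
So the test needs 3.2294 × 77 ≈ 248.66 items; rounding up, 249.

249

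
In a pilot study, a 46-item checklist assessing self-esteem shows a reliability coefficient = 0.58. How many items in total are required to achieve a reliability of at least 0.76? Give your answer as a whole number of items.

Rearranging the Spearman-Brown formula for n,
n = r_target (1 − r_old) / [ r_old (1 − r_target) ]
n = 0.76 × (1 − 0.58) / [ 0.58 × (1 − 0.76) ]
n = 0.3192 / 0.1392 ≈ 2.2931
2.2931 × 46 = 105.48 → 106 items

106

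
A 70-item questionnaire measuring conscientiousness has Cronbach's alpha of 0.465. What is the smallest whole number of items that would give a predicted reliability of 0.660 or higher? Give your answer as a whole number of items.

Invert Spearman-Brown to solve for n:
n = r*(1 − r) / [ r (1 − r*) ]
n = 0.660(1 − 0.465) / [0.465(1 − 0.660)]
n = 0.353100 / 0.158100 ≈ 2.2334
So the test needs 2.2334 × 70 ≈ 156.34 items; rounding up, 157.

157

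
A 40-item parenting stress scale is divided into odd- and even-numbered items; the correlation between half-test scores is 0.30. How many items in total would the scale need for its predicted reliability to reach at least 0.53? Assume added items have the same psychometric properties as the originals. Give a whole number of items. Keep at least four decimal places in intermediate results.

r_full = 2(0.30)/(1 + 0.30) = 0.4615
n = r_tgt(1 − r_full) / [r_full(1 − r_tgt)] = 0.53 × 0.5385 / (0.4615 × 0.47) ≈ 1.3158
Items = 1.3158 × 40 ≈ 52.63 → 53

53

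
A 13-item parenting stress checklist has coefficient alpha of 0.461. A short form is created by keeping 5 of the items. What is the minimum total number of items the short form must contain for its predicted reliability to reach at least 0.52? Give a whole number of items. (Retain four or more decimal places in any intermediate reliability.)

17

Short-form reliability: n = 5/13 = 0.3846; r_5 = n·r/(1+(n−1)r) ≈ 0.2475
Length factor from the short form to reach 0.52: n' = 0.52(1 − 0.2475) / [0.2475(1 − 0.52)] ≈ 3.2938
Total items = 3.2938 × 5 = 16.47, rounded up to 17.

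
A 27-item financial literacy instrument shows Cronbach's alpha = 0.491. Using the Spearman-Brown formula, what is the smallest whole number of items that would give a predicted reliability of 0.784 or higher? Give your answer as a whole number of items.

102

n = 0.784(1 − 0.491) / [0.491(1 − 0.784)]
  = 0.399056 / 0.106056 = 3.7627
Items needed = n × 27 = 3.7627 × 27 ≈ 101.59 → round up to 102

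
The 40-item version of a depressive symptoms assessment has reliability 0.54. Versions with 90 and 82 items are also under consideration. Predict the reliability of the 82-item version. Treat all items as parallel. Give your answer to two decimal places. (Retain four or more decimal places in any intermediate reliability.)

0.71

The 90-item form is not needed; work directly from the 40-item form with n = 82/40 = 2.0500.
r_{82} = n·r / (1 + (n − 1)·r) = 1.1070 / 1.5670 ≈ 0.7064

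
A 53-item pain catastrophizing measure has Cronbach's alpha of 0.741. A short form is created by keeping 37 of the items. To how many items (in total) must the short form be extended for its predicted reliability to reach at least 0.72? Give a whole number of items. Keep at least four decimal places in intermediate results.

First, r for the 37-item form: n = 37/53 = 0.6981, so r_37 = 0.6981·0.741/(1 + (0.6981 − 1)·0.741) = 0.6664
Length factor from the short form to reach 0.72: n' = 0.72(1 − 0.6664) / [0.6664(1 − 0.72)] ≈ 1.2873
Items = 1.2873 × 37 ≈ 47.63 → 48

48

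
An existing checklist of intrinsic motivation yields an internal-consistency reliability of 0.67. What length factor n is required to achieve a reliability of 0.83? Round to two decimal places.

n = 0.83(1 − 0.67) / [0.67(1 − 0.83)]
n = 0.2739 / 0.1139 ≈ 2.4047

2.40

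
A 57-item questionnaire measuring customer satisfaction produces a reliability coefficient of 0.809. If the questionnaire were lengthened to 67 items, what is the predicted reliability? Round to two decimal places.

0.83

n = 67/57 = 1.1754
By Spearman-Brown, r_new = n r / (1 + (n − 1) r).
r_new = 1.1754·0.809 / [1 + (1.1754 − 1)·0.809]
r_new = 0.9509 / 1.1419 ≈ 0.8327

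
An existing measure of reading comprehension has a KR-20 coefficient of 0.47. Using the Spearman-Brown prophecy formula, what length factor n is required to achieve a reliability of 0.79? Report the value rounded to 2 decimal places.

Invert Spearman-Brown to solve for n:
n = r_target (1 − r_old) / [ r_old (1 − r_target) ]
n = 0.79 × (1 − 0.47) / [ 0.47 × (1 − 0.79) ]
  = 0.4187 / 0.0987 = 4.2421

4.24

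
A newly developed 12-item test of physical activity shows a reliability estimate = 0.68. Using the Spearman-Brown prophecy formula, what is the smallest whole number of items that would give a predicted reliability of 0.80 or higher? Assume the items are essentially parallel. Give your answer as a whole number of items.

23

Rearranging the Spearman-Brown formula for n,
n = r_target (1 − r_old) / [ r_old (1 − r_target) ]
n = 0.80 × (1 − 0.68) / [ 0.68 × (1 − 0.80) ]
  = 0.2560 / 0.1360 = 1.8824
1.8824 × 12 = 22.59 → 23 items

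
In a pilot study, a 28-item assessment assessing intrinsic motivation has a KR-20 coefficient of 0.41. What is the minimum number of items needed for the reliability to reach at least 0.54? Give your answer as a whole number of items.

n = [0.54 × 0.59] / [0.41 × 0.46]
n = 0.3186 / 0.1886 ≈ 1.6893
1.6893 × 28 = 47.30 → 48 items

48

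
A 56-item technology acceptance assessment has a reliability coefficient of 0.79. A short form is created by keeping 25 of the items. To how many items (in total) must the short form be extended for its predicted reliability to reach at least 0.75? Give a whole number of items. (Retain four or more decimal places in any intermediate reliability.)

Short-form reliability: n = 25/56 = 0.4464; r_25 = n·r/(1+(n−1)r) ≈ 0.6268
Then solve for n' with r_old = 0.6268, r_target = 0.75: n' = 0.75(1 − 0.6268)/[0.6268(1 − 0.75)] = 1.7862
Items = 1.7862 × 25 ≈ 44.66 → 45

45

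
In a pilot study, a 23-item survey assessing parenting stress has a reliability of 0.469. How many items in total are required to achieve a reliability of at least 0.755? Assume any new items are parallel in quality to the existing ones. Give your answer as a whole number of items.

81

Invert Spearman-Brown to solve for n:
n = r_target (1 − r_old) / [ r_old (1 − r_target) ]
n = 0.755(1 − 0.469) / [0.469(1 − 0.755)]
  = 0.400905 / 0.114905 = 3.4890
3.4890 × 23 = 80.25 → 81 items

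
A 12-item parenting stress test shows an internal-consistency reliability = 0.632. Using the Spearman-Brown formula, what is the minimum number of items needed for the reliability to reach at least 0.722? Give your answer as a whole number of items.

Rearranging the Spearman-Brown formula for n,
n = r*(1 − r) / [ r (1 − r*) ]
n = [0.722 × 0.368] / [0.632 × 0.278]
n = 0.265696 / 0.175696 ≈ 1.5122
1.5122 × 12 = 18.15 → 19 items

19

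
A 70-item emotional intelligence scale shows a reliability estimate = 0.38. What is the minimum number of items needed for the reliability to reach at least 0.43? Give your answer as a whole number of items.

87

Spearman-Brown solved for the length factor n:
n = r_target (1 − r_old) / [ r_old (1 − r_target) ]
n = 0.43(1 − 0.38) / [0.38(1 − 0.43)]
  = 0.2666 / 0.2166 = 1.2308
Items needed = n × 70 = 1.2308 × 70 ≈ 86.16 → round up to 87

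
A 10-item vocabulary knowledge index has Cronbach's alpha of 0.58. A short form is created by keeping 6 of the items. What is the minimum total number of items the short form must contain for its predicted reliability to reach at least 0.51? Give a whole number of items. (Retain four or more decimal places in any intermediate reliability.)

8

First, r for the 6-item form: n = 6/10 = 0.6000, so r_6 = 0.6000·0.58/(1 + (0.6000 − 1)·0.58) = 0.4531
Then solve for n' with r_old = 0.4531, r_target = 0.51: n' = 0.51(1 − 0.4531)/[0.4531(1 − 0.51)] = 1.2563
Total items = 1.2563 × 6 = 7.54, rounded up to 8.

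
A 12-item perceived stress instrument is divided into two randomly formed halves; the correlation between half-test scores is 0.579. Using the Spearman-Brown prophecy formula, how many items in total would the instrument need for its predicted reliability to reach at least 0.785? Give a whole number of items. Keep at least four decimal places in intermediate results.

r_full = 2(0.579)/(1 + 0.579) = 0.7334
n = r_tgt(1 − r_full) / [r_full(1 − r_tgt)] = 0.785 × 0.2666 / (0.7334 × 0.215) ≈ 1.3272
Required items = 1.3272 × 12 = 15.93, so 16 items.

16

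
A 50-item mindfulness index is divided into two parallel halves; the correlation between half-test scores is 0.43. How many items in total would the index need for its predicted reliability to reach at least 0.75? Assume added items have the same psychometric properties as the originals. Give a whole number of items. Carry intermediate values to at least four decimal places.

100

r_full = 2(0.43)/(1 + 0.43) = 0.6014
Solve Spearman-Brown for n: n = 0.75(1 − 0.6014) / [0.6014(1 − 0.75)] = 1.9884
Required items = 1.9884 × 50 = 99.42, so 100 items.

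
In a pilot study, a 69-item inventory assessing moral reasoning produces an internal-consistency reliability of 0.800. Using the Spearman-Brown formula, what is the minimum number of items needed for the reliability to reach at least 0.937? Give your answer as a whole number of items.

Spearman-Brown solved for the length factor n:
n = r*(1 − r) / [ r (1 − r*) ]
n = [0.937 × 0.200] / [0.800 × 0.063]
n = 0.187400 / 0.050400 ≈ 3.7183
Items needed = n × 69 = 3.7183 × 69 ≈ 256.56 → round up to 257

257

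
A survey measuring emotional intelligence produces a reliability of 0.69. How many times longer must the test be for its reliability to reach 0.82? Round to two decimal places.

n = 0.82(1 − 0.69) / [0.69(1 − 0.82)]
n = 0.2542 / 0.1242 ≈ 2.0467

2.05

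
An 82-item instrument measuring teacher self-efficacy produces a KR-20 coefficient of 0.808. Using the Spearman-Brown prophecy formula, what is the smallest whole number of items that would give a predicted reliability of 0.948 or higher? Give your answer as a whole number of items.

Spearman-Brown solved for the length factor n:
n = r_target (1 − r_old) / [ r_old (1 − r_target) ]
n = 0.948 × (1 − 0.808) / [ 0.808 × (1 − 0.948) ]
n = 0.182016 / 0.042016 ≈ 4.3321
So the test needs 4.3321 × 82 ≈ 355.23 items; rounding up, 356.

356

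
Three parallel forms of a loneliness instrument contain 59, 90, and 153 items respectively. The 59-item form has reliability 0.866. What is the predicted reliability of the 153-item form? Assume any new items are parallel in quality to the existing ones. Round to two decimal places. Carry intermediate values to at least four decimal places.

0.94

Only the ratio of lengths matters: n = 153/59 = 2.5932
r_{153} = n·r / (1 + (n − 1)·r) = 2.2457 / 2.3797 ≈ 0.9437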